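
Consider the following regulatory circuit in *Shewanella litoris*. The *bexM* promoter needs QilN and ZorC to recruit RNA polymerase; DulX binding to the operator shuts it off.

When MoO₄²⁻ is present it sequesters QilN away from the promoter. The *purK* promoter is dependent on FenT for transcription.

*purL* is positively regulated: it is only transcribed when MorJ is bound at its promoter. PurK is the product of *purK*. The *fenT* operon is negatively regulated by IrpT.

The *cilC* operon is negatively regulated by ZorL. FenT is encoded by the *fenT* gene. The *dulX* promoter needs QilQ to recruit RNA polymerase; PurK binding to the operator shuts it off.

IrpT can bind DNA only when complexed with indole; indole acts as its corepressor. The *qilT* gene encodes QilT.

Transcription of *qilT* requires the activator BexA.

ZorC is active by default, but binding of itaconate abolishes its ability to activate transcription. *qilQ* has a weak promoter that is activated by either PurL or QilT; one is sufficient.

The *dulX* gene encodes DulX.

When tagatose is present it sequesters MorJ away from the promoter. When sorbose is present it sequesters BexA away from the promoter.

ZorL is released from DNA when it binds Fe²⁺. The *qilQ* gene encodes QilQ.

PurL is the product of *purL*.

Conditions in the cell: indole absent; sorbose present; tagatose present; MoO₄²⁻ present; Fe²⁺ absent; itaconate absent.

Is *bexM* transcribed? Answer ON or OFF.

MoO₄²⁻ is present, so QilN is inactive.
Indole is absent, so IrpT is inactive.
With no repressor bound, *fenT* is transcribed.
So FenT is produced and active.
No repressor is bound and FenT is active, so *purK* is transcribed.
So PurK is produced and active.
Tagatose is present, so MorJ is inactive.
Required activator MorJ is absent, so *purL* is not transcribed.
So PurL is not produced.
Sorbose is present, so BexA is inactive.
Required activator BexA is absent, so *qilT* is not transcribed.
So QilT is not produced.
No activator is available at the *qilQ* promoter, so *qilQ* is not transcribed.
So QilQ is not produced.
With repressor PurK bound, *dulX* is not transcribed.
So DulX is not produced.
Itaconate is absent, so ZorC is active.
Required activator QilN is absent, so *bexM* is not transcribed.

OFF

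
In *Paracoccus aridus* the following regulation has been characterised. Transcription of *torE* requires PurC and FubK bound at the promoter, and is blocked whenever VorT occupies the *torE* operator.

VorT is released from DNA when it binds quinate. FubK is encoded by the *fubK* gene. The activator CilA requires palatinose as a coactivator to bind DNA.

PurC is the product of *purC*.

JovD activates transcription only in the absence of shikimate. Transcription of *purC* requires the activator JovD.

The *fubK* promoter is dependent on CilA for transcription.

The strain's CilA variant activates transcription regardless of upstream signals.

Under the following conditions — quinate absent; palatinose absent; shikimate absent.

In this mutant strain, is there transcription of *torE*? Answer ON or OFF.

Shikimate is absent, so JovD is active.
No repressor is bound and JovD is active, so *purC* is transcribed.
So PurC is produced and active.
CilA is constitutively active in this strain.
No repressor is bound and CilA is active, so *fubK* is transcribed.
So FubK is produced and active.
Quinate is absent, so VorT is active.
With repressor VorT bound, *torE* is not transcribed.

OFF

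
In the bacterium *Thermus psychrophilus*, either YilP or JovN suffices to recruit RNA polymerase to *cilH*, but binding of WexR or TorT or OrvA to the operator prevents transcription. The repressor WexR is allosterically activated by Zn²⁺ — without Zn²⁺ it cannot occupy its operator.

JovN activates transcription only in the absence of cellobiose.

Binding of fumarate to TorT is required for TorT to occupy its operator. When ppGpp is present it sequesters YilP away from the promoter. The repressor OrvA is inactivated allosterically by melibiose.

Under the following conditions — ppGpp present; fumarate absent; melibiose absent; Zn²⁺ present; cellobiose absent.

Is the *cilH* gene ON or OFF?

ppGpp is present, so YilP is inactive.
Zn²⁺ is present, so WexR is active.
Fumarate is absent, so TorT is inactive.
Cellobiose is absent, so JovN is active.
Melibiose is absent, so OrvA is active.
With repressor WexR bound, *cilH* is not transcribed.

OFF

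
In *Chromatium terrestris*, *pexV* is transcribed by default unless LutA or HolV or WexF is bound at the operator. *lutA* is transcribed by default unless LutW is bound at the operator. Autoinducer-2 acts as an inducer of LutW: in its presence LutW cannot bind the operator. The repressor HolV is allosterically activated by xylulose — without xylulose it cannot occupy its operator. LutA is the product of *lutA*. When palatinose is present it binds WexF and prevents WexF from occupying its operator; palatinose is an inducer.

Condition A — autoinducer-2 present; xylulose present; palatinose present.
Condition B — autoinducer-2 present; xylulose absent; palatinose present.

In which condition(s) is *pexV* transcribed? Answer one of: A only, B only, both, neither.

Condition A:
Autoinducer-2 is present, so LutW is inactive.
With no repressor bound, *lutA* is transcribed.
So LutA is produced and active.
Xylulose is present, so HolV is active.
Palatinose is present, so WexF is inactive.
With repressor LutA bound, *pexV* is not transcribed.
→ *pexV* is OFF in A.
Condition B:
Autoinducer-2 is present, so LutW is inactive.
With no repressor bound, *lutA* is transcribed.
So LutA is produced and active.
Xylulose is absent, so HolV is inactive.
Palatinose is present, so WexF is inactive.
With repressor LutA bound, *pexV* is not transcribed.
→ *pexV* is OFF in B.

neither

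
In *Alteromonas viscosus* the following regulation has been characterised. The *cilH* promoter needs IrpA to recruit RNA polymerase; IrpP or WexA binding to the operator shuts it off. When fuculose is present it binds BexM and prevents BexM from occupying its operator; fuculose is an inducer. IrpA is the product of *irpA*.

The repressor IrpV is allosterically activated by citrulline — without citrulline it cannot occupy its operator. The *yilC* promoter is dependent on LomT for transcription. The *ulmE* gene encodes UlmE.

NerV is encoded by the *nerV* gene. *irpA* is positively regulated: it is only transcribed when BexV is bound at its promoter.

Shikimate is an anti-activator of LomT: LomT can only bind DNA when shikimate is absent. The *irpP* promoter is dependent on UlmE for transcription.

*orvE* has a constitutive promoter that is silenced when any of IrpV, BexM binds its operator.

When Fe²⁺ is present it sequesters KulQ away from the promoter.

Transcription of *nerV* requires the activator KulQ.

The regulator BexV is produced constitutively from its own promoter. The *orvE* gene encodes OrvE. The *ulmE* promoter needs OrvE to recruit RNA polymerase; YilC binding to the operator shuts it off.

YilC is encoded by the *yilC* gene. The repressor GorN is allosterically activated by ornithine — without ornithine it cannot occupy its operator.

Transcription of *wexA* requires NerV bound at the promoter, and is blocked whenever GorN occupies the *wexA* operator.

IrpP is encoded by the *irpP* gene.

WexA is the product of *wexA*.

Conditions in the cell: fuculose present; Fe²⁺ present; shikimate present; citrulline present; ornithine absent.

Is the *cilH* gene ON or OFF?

ON

Citrulline is present, so IrpV is active.
Fuculose is present, so BexM is inactive.
With repressor IrpV bound, *orvE* is not transcribed.
So OrvE is not produced.
Shikimate is present, so LomT is inactive.
Required activator LomT is absent, so *yilC* is not transcribed.
So YilC is not produced.
Required activator OrvE is absent, so *ulmE* is not transcribed.
So UlmE is not produced.
Required activator UlmE is absent, so *irpP* is not transcribed.
So IrpP is not produced.
Fe²⁺ is present, so KulQ is inactive.
Required activator KulQ is absent, so *nerV* is not transcribed.
So NerV is not produced.
Ornithine is absent, so GorN is inactive.
Required activator NerV is absent, so *wexA* is not transcribed.
So WexA is not produced.
BexV is produced constitutively and is active.
No repressor is bound and BexV is active, so *irpA* is transcribed.
So IrpA is produced and active.
No repressor is bound and IrpA is active, so *cilH* is transcribed.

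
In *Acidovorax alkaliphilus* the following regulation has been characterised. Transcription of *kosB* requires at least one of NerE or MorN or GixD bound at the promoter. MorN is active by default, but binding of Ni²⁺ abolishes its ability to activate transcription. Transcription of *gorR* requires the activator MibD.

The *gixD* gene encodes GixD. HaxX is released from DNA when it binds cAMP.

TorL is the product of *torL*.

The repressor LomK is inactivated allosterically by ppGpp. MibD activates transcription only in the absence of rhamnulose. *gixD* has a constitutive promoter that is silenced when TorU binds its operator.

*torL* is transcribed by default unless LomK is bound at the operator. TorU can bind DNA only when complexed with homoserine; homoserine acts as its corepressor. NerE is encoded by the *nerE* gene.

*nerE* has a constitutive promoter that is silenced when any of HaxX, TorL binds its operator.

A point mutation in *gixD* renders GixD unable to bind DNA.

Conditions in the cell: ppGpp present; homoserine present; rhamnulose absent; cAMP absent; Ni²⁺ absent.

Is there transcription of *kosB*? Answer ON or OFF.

ON

cAMP is absent, so HaxX is active.
ppGpp is present, so LomK is inactive.
With no repressor bound, *torL* is transcribed.
So TorL is produced and active.
With repressor HaxX bound, *nerE* is not transcribed.
So NerE is not produced.
Ni²⁺ is absent, so MorN is active.
GixD is non-functional in this strain, so it has no effect.
Activator MorN is present, so *kosB* is transcribed.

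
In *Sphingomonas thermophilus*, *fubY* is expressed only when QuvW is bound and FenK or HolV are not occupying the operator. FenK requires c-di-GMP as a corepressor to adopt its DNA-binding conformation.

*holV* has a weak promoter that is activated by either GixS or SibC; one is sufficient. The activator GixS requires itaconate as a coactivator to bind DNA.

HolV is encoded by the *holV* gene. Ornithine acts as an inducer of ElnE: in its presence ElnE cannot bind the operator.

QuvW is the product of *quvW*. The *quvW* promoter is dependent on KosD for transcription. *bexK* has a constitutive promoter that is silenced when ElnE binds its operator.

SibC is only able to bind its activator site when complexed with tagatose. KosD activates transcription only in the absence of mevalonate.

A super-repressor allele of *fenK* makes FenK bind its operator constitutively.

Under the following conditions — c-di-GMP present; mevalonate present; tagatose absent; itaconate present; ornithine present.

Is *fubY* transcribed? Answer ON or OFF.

OFF

FenK is constitutively active in this strain.
Mevalonate is present, so KosD is inactive.
Required activator KosD is absent, so *quvW* is not transcribed.
So QuvW is not produced.
Itaconate is present, so GixS is active.
Tagatose is absent, so SibC is inactive.
Activator GixS is present, so *holV* is transcribed.
So HolV is produced and active.
With repressor FenK bound, *fubY* is not transcribed.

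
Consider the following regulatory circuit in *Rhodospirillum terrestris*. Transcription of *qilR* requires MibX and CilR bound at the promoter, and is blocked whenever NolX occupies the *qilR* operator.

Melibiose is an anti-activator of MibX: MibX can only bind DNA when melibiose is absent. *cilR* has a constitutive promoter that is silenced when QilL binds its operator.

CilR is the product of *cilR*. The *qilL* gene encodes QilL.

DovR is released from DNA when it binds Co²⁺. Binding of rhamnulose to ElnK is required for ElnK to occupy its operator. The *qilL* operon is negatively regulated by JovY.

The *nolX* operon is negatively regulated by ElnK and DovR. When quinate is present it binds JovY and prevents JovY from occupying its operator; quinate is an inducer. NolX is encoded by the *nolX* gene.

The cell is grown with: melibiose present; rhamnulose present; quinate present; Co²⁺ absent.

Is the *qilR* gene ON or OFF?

Melibiose is present, so MibX is inactive.
Quinate is present, so JovY is inactive.
With no repressor bound, *qilL* is transcribed.
So QilL is produced and active.
With repressor QilL bound, *cilR* is not transcribed.
So CilR is not produced.
Rhamnulose is present, so ElnK is active.
Co²⁺ is absent, so DovR is active.
With repressor ElnK bound, *nolX* is not transcribed.
So NolX is not produced.
Required activator MibX is absent, so *qilR* is not transcribed.

OFF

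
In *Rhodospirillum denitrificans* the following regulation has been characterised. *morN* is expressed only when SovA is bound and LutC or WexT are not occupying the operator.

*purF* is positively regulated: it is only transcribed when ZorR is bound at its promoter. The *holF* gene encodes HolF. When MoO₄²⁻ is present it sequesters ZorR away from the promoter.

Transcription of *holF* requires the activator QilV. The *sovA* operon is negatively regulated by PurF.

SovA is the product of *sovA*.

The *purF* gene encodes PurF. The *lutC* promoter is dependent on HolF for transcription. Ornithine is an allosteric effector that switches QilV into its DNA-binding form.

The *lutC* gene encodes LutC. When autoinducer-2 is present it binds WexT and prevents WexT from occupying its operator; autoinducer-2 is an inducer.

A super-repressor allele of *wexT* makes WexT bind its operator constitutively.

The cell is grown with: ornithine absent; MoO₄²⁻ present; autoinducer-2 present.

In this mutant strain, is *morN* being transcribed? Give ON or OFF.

Ornithine is absent, so QilV is inactive.
Required activator QilV is absent, so *holF* is not transcribed.
So HolF is not produced.
Required activator HolF is absent, so *lutC* is not transcribed.
So LutC is not produced.
MoO₄²⁻ is present, so ZorR is inactive.
Required activator ZorR is absent, so *purF* is not transcribed.
So PurF is not produced.
With no repressor bound, *sovA* is transcribed.
So SovA is produced and active.
WexT is constitutively active in this strain.
With repressor WexT bound, *morN* is not transcribed.

OFF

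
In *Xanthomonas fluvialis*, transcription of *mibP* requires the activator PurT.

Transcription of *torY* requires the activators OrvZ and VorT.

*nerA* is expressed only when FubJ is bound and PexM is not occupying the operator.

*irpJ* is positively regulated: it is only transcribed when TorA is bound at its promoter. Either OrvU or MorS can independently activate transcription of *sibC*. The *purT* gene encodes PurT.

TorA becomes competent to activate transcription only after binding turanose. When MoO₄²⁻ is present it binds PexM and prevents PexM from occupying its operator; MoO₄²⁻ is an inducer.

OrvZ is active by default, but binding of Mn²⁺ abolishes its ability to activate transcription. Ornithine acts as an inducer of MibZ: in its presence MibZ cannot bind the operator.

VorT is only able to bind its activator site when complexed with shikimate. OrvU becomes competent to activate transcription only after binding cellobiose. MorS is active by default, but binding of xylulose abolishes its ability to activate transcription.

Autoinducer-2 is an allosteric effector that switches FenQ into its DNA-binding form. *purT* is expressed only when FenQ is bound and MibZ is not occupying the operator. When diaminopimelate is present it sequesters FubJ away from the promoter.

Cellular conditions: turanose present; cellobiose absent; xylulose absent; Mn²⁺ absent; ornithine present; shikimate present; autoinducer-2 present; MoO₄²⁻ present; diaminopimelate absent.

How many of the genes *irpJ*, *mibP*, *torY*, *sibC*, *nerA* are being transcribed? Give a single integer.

5

Turanose is present, so TorA is active.
No repressor is bound and TorA is active, so *irpJ* is transcribed.
→ *irpJ* is ON.
Ornithine is present, so MibZ is inactive.
Autoinducer-2 is present, so FenQ is active.
No repressor is bound and FenQ is active, so *purT* is transcribed.
So PurT is produced and active.
No repressor is bound and PurT is active, so *mibP* is transcribed.
→ *mibP* is ON.
Mn²⁺ is absent, so OrvZ is active.
Shikimate is present, so VorT is active.
No repressor is bound and OrvZ and VorT are active, so *torY* is transcribed.
→ *torY* is ON.
Cellobiose is absent, so OrvU is inactive.
Xylulose is absent, so MorS is active.
Activator MorS is present, so *sibC* is transcribed.
→ *sibC* is ON.
Diaminopimelate is absent, so FubJ is active.
MoO₄²⁻ is present, so PexM is inactive.
No repressor is bound and FubJ is active, so *nerA* is transcribed.
→ *nerA* is ON.
5 of the 5 genes are transcribed.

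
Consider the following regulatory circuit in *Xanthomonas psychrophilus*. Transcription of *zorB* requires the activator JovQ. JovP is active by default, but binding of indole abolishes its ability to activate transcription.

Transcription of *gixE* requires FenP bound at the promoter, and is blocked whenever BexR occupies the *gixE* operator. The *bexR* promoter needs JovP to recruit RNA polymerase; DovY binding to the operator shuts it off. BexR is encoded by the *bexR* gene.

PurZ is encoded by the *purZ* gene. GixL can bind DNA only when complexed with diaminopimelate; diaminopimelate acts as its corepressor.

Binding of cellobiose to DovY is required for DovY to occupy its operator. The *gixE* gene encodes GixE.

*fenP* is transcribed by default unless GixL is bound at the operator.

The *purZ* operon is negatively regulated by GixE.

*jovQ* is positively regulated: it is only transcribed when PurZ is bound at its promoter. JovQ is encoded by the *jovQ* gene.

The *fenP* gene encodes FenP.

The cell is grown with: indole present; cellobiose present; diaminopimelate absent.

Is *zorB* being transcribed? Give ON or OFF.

OFF

Cellobiose is present, so DovY is active.
Indole is present, so JovP is inactive.
With repressor DovY bound, *bexR* is not transcribed.
So BexR is not produced.
Diaminopimelate is absent, so GixL is inactive.
With no repressor bound, *fenP* is transcribed.
So FenP is produced and active.
No repressor is bound and FenP is active, so *gixE* is transcribed.
So GixE is produced and active.
With repressor GixE bound, *purZ* is not transcribed.
So PurZ is not produced.
Required activator PurZ is absent, so *jovQ* is not transcribed.
So JovQ is not produced.
Required activator JovQ is absent, so *zorB* is not transcribed.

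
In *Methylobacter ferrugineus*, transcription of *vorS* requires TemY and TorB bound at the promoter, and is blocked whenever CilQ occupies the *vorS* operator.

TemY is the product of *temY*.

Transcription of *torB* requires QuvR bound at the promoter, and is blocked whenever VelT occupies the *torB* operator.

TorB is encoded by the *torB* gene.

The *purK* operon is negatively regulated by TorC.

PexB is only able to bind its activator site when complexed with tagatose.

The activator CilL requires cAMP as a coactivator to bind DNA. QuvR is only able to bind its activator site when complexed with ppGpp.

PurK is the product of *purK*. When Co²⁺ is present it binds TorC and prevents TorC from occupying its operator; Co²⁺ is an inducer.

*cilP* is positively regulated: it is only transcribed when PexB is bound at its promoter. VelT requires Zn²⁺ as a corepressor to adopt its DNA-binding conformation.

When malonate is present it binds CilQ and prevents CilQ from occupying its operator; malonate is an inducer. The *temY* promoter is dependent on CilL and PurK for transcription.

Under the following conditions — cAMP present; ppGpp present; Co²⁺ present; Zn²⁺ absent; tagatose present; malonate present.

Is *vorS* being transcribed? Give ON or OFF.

cAMP is present, so CilL is active.
Co²⁺ is present, so TorC is inactive.
With no repressor bound, *purK* is transcribed.
So PurK is produced and active.
No repressor is bound and CilL and PurK are active, so *temY* is transcribed.
So TemY is produced and active.
Malonate is present, so CilQ is inactive.
ppGpp is present, so QuvR is active.
Zn²⁺ is absent, so VelT is inactive.
No repressor is bound and QuvR is active, so *torB* is transcribed.
So TorB is produced and active.
No repressor is bound and TemY and TorB are active, so *vorS* is transcribed.

ON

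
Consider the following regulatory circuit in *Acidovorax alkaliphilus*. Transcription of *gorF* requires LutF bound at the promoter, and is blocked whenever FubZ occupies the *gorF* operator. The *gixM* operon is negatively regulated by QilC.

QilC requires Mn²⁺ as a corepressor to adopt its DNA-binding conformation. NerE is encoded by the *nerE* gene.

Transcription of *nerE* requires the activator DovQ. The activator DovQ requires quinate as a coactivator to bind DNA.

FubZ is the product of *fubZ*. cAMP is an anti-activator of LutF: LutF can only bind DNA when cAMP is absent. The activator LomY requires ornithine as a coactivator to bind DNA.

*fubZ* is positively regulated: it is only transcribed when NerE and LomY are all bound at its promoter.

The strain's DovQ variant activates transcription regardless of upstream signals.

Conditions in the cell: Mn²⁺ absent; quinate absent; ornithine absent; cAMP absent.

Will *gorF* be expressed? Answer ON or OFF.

DovQ is constitutively active in this strain.
No repressor is bound and DovQ is active, so *nerE* is transcribed.
So NerE is produced and active.
Ornithine is absent, so LomY is inactive.
Required activator LomY is absent, so *fubZ* is not transcribed.
So FubZ is not produced.
cAMP is absent, so LutF is active.
No repressor is bound and LutF is active, so *gorF* is transcribed.

ON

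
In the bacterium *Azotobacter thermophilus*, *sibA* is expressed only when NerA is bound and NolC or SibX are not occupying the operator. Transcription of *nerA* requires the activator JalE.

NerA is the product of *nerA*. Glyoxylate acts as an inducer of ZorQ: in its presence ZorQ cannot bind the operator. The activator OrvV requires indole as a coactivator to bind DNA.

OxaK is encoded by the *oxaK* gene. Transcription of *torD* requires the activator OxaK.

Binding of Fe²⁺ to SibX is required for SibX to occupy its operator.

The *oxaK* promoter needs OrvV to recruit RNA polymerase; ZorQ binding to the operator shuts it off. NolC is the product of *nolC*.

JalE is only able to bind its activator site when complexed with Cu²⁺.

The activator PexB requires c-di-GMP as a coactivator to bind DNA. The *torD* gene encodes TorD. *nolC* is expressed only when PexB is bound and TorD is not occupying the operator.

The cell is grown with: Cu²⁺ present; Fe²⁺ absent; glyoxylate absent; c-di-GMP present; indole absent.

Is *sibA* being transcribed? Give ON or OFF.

Cu²⁺ is present, so JalE is active.
No repressor is bound and JalE is active, so *nerA* is transcribed.
So NerA is produced and active.
Glyoxylate is absent, so ZorQ is active.
Indole is absent, so OrvV is inactive.
With repressor ZorQ bound, *oxaK* is not transcribed.
So OxaK is not produced.
Required activator OxaK is absent, so *torD* is not transcribed.
So TorD is not produced.
c-di-GMP is present, so PexB is active.
No repressor is bound and PexB is active, so *nolC* is transcribed.
So NolC is produced and active.
Fe²⁺ is absent, so SibX is inactive.
With repressor NolC bound, *sibA* is not transcribed.

OFF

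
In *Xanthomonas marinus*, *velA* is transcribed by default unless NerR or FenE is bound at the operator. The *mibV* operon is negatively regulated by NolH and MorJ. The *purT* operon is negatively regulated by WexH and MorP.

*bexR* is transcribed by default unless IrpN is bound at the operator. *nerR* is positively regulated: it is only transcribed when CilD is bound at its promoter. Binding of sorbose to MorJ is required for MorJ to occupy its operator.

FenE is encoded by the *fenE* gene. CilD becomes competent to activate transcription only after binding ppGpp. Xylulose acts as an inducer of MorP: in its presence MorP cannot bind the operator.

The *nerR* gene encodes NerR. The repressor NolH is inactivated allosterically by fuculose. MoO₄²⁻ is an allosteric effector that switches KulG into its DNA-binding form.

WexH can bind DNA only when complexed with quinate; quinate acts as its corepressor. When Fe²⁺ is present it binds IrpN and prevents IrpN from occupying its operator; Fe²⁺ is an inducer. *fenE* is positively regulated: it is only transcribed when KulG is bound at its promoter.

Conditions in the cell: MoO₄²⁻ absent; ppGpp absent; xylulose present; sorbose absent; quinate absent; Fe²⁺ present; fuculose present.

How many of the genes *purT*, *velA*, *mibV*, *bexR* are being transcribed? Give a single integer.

Quinate is absent, so WexH is inactive.
Xylulose is present, so MorP is inactive.
With no repressor bound, *purT* is transcribed.
→ *purT* is ON.
ppGpp is absent, so CilD is inactive.
Required activator CilD is absent, so *nerR* is not transcribed.
So NerR is not produced.
MoO₄²⁻ is absent, so KulG is inactive.
Required activator KulG is absent, so *fenE* is not transcribed.
So FenE is not produced.
With no repressor bound, *velA* is transcribed.
→ *velA* is ON.
Fuculose is present, so NolH is inactive.
Sorbose is absent, so MorJ is inactive.
With no repressor bound, *mibV* is transcribed.
→ *mibV* is ON.
Fe²⁺ is present, so IrpN is inactive.
With no repressor bound, *bexR* is transcribed.
→ *bexR* is ON.
4 of the 4 genes are transcribed.

4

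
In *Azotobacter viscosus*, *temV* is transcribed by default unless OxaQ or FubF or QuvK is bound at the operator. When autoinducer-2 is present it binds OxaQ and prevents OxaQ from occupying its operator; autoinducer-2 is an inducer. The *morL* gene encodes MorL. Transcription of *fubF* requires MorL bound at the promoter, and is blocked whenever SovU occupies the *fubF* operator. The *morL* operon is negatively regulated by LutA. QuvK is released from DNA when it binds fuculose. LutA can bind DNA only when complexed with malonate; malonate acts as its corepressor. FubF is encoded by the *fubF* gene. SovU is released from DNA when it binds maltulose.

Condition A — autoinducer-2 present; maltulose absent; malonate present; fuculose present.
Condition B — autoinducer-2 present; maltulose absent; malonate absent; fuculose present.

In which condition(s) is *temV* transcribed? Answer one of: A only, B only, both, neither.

both

Condition A:
Autoinducer-2 is present, so OxaQ is inactive.
Maltulose is absent, so SovU is active.
Malonate is present, so LutA is active.
With repressor LutA bound, *morL* is not transcribed.
So MorL is not produced.
With repressor SovU bound, *fubF* is not transcribed.
So FubF is not produced.
Fuculose is present, so QuvK is inactive.
With no repressor bound, *temV* is transcribed.
→ *temV* is ON in A.
Condition B:
Autoinducer-2 is present, so OxaQ is inactive.
Maltulose is absent, so SovU is active.
Malonate is absent, so LutA is inactive.
With no repressor bound, *morL* is transcribed.
So MorL is produced and active.
With repressor SovU bound, *fubF* is not transcribed.
So FubF is not produced.
Fuculose is present, so QuvK is inactive.
With no repressor bound, *temV* is transcribed.
→ *temV* is ON in B.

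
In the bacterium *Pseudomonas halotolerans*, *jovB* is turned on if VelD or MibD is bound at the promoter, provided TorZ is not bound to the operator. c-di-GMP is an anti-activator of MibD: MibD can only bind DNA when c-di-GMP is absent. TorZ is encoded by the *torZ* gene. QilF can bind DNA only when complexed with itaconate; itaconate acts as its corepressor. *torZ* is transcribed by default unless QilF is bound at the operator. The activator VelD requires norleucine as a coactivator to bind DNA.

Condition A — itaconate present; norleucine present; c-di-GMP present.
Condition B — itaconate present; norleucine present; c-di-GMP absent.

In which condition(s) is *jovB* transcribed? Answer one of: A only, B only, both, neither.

Condition A:
Itaconate is present, so QilF is active.
With repressor QilF bound, *torZ* is not transcribed.
So TorZ is not produced.
Norleucine is present, so VelD is active.
c-di-GMP is present, so MibD is inactive.
Activator VelD is present, so *jovB* is transcribed.
→ *jovB* is ON in A.
Condition B:
Itaconate is present, so QilF is active.
With repressor QilF bound, *torZ* is not transcribed.
So TorZ is not produced.
Norleucine is present, so VelD is active.
c-di-GMP is absent, so MibD is active.
Activator VelD is present, so *jovB* is transcribed.
→ *jovB* is ON in B.

both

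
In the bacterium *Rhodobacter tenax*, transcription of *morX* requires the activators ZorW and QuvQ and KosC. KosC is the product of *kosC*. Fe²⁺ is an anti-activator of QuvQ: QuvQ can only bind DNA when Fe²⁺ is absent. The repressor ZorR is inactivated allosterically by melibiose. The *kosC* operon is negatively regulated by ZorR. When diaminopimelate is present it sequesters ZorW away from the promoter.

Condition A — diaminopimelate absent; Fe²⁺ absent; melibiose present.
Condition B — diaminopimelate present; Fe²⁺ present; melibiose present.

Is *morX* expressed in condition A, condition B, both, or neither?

A only

Condition A:
Diaminopimelate is absent, so ZorW is active.
Fe²⁺ is absent, so QuvQ is active.
Melibiose is present, so ZorR is inactive.
With no repressor bound, *kosC* is transcribed.
So KosC is produced and active.
No repressor is bound and ZorW and QuvQ and KosC are active, so *morX* is transcribed.
→ *morX* is ON in A.
Condition B:
Diaminopimelate is present, so ZorW is inactive.
Fe²⁺ is present, so QuvQ is inactive.
Melibiose is present, so ZorR is inactive.
With no repressor bound, *kosC* is transcribed.
So KosC is produced and active.
Required activator ZorW is absent, so *morX* is not transcribed.
→ *morX* is OFF in B.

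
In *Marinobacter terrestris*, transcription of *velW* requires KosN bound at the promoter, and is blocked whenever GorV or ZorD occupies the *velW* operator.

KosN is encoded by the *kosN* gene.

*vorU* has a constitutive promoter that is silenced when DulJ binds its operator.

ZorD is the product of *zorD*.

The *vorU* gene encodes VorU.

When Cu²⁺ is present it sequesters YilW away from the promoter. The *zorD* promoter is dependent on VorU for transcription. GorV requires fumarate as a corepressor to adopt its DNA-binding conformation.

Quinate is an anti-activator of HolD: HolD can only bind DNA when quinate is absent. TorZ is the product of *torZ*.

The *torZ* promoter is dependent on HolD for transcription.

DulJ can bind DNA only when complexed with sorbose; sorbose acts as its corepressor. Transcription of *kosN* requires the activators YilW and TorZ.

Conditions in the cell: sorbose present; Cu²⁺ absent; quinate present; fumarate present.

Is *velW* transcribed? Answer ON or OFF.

Fumarate is present, so GorV is active.
Cu²⁺ is absent, so YilW is active.
Quinate is present, so HolD is inactive.
Required activator HolD is absent, so *torZ* is not transcribed.
So TorZ is not produced.
Required activator TorZ is absent, so *kosN* is not transcribed.
So KosN is not produced.
Sorbose is present, so DulJ is active.
With repressor DulJ bound, *vorU* is not transcribed.
So VorU is not produced.
Required activator VorU is absent, so *zorD* is not transcribed.
So ZorD is not produced.
With repressor GorV bound, *velW* is not transcribed.

OFF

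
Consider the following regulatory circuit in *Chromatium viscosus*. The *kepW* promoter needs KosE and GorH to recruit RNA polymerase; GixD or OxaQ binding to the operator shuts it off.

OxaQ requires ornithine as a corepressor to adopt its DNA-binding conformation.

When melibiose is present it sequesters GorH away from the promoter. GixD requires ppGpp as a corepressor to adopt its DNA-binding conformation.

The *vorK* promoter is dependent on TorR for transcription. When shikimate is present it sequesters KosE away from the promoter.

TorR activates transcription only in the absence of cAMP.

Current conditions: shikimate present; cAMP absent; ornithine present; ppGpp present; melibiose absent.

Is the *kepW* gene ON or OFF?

ppGpp is present, so GixD is active.
Shikimate is present, so KosE is inactive.
Melibiose is absent, so GorH is active.
Ornithine is present, so OxaQ is active.
With repressor GixD bound, *kepW* is not transcribed.

OFF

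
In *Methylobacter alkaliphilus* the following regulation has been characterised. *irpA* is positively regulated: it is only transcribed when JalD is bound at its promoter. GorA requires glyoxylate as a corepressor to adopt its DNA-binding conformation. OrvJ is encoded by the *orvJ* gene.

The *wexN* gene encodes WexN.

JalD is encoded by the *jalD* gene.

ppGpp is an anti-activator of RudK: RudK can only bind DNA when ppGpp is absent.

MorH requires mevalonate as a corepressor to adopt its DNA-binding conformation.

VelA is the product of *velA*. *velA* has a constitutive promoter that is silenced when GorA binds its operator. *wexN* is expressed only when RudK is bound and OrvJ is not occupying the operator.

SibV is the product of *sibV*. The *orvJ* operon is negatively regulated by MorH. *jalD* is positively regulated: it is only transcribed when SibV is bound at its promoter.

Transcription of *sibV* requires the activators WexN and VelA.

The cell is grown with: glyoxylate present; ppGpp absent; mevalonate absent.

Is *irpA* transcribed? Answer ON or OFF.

Mevalonate is absent, so MorH is inactive.
With no repressor bound, *orvJ* is transcribed.
So OrvJ is produced and active.
ppGpp is absent, so RudK is active.
With repressor OrvJ bound, *wexN* is not transcribed.
So WexN is not produced.
Glyoxylate is present, so GorA is active.
With repressor GorA bound, *velA* is not transcribed.
So VelA is not produced.
Required activator WexN is absent, so *sibV* is not transcribed.
So SibV is not produced.
Required activator SibV is absent, so *jalD* is not transcribed.
So JalD is not produced.
Required activator JalD is absent, so *irpA* is not transcribed.

OFF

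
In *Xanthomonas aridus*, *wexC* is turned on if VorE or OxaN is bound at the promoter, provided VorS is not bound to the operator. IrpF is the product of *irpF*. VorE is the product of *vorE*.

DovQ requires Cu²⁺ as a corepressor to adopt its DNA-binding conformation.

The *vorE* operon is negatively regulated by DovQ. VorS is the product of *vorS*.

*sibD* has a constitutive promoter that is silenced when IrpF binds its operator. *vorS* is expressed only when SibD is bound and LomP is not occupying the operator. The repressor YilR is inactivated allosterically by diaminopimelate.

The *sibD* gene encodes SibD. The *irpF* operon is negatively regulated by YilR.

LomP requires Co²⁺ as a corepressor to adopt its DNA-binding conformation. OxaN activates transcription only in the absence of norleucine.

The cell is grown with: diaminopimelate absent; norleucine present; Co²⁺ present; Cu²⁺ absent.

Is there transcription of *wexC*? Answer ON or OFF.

ON

Cu²⁺ is absent, so DovQ is inactive.
With no repressor bound, *vorE* is transcribed.
So VorE is produced and active.
Co²⁺ is present, so LomP is active.
Diaminopimelate is absent, so YilR is active.
With repressor YilR bound, *irpF* is not transcribed.
So IrpF is not produced.
With no repressor bound, *sibD* is transcribed.
So SibD is produced and active.
With repressor LomP bound, *vorS* is not transcribed.
So VorS is not produced.
Norleucine is present, so OxaN is inactive.
Activator VorE is present, so *wexC* is transcribed.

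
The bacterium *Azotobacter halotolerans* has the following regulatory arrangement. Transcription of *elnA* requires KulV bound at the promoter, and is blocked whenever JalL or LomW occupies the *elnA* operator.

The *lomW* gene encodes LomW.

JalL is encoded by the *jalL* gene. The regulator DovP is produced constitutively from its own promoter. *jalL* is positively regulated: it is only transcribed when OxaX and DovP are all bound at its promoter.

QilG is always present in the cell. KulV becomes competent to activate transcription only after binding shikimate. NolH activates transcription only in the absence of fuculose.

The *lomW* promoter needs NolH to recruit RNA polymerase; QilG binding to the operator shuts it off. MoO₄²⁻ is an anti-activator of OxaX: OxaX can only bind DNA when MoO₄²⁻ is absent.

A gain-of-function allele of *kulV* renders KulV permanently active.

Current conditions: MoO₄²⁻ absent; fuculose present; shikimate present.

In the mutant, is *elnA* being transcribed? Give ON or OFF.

KulV is constitutively active in this strain.
MoO₄²⁻ is absent, so OxaX is active.
DovP is produced constitutively and is active.
No repressor is bound and OxaX and DovP are active, so *jalL* is transcribed.
So JalL is produced and active.
Fuculose is present, so NolH is inactive.
QilG is produced constitutively and is active.
With repressor QilG bound, *lomW* is not transcribed.
So LomW is not produced.
With repressor JalL bound, *elnA* is not transcribed.

OFF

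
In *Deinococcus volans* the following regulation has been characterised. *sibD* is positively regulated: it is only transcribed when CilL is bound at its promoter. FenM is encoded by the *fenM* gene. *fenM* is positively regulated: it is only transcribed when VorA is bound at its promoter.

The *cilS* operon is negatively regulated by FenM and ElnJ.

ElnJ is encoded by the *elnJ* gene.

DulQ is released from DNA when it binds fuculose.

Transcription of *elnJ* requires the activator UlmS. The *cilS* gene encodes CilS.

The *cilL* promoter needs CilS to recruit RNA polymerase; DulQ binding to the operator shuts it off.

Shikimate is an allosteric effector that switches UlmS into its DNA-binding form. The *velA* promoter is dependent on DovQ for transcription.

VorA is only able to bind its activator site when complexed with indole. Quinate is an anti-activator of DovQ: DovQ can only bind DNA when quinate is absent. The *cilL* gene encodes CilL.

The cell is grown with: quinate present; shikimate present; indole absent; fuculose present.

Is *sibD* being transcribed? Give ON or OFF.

Indole is absent, so VorA is inactive.
Required activator VorA is absent, so *fenM* is not transcribed.
So FenM is not produced.
Shikimate is present, so UlmS is active.
No repressor is bound and UlmS is active, so *elnJ* is transcribed.
So ElnJ is produced and active.
With repressor ElnJ bound, *cilS* is not transcribed.
So CilS is not produced.
Fuculose is present, so DulQ is inactive.
Required activator CilS is absent, so *cilL* is not transcribed.
So CilL is not produced.
Required activator CilL is absent, so *sibD* is not transcribed.

OFF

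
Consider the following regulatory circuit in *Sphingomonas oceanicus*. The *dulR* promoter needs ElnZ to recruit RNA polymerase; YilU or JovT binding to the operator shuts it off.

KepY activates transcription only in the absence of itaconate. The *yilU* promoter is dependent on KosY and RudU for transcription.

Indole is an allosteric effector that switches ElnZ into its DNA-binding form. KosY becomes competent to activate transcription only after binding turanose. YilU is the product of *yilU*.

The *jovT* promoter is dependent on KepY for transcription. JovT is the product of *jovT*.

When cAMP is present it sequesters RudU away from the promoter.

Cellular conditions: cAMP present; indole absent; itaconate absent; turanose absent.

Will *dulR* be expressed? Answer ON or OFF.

OFF

Turanose is absent, so KosY is inactive.
cAMP is present, so RudU is inactive.
Required activator KosY is absent, so *yilU* is not transcribed.
So YilU is not produced.
Indole is absent, so ElnZ is inactive.
Itaconate is absent, so KepY is active.
No repressor is bound and KepY is active, so *jovT* is transcribed.
So JovT is produced and active.
With repressor JovT bound, *dulR* is not transcribed.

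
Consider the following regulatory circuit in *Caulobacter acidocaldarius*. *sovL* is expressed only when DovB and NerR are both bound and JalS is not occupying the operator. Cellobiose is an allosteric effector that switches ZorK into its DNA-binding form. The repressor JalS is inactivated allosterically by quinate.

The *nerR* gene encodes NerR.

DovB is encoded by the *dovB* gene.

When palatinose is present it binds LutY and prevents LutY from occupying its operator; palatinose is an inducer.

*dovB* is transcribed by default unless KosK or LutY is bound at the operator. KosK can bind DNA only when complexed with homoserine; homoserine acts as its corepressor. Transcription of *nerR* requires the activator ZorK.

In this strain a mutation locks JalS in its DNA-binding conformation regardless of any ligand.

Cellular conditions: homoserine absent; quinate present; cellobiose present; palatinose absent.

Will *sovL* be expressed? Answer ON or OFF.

OFF

Homoserine is absent, so KosK is inactive.
Palatinose is absent, so LutY is active.
With repressor LutY bound, *dovB* is not transcribed.
So DovB is not produced.
Cellobiose is present, so ZorK is active.
No repressor is bound and ZorK is active, so *nerR* is transcribed.
So NerR is produced and active.
JalS is constitutively active in this strain.
With repressor JalS bound, *sovL* is not transcribed.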